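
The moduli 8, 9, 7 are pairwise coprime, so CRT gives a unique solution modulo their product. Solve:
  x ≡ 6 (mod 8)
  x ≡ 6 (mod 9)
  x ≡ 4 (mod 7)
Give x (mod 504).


Moduli 8, 9, 7 are pairwise coprime; by CRT there is a unique solution modulo M = 8 · 9 · 7 = 504.
Solve pairwise, accumulating the modulus:
  Start with x ≡ 6 (mod 8).
  Combine with x ≡ 6 (mod 9): since gcd(8, 9) = 1, we get a unique residue mod 72.
    Write x = 6 + 8·t and substitute into x ≡ 6 (mod 9): 8·t ≡ 6 − 6 = 0 (mod 9).
    The inverse of 8 mod 9 is 8 (since 8·8 = 64 = 7·9 + 1), so t ≡ 8·0 = 0 ≡ 0 (mod 9).
    Then x = 6 + 8·0 = 6, valid modulo lcm(8, 9) = 72: x ≡ 6 (mod 72).
  Combine with x ≡ 4 (mod 7): since gcd(72, 7) = 1, we get a unique residue mod 504.
    Write x = 6 + 72·t and substitute into x ≡ 4 (mod 7): 72·t ≡ 4 − 6 = -2 (mod 7).
    Reduce coefficients mod 7: 2·t ≡ 5 (mod 7).
    The inverse of 2 mod 7 is 4 (since 2·4 = 8 = 1·7 + 1), so t ≡ 4·5 = 20 ≡ 6 (mod 7).
    Then x = 6 + 72·6 = 438, valid modulo lcm(72, 7) = 504: x ≡ 438 (mod 504).
Verify: 438 mod 8 = 6 ✓, 438 mod 9 = 6 ✓, 438 mod 7 = 4 ✓.

x ≡ 438 (mod 504).


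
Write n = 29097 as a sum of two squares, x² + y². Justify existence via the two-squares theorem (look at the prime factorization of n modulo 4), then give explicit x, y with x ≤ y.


Step 1: Factor n = 29097 = 3^2 · 53 · 61.
Step 2: Check the mod-4 condition on each prime factor: 3 ≡ 3 (mod 4), exponent 2 (must be even); 53 ≡ 1 (mod 4), exponent 1; 61 ≡ 1 (mod 4), exponent 1.
All primes ≡ 3 (mod 4) appear to even exponent (or don't appear), so by the two-squares theorem n IS expressible as a sum of two squares.
Step 3: Build a representation. Group n = k² · m with k = 3 and m = 53 · 61 = 3233 (a product of primes ≡ 1 (mod 4)); a representation of m scales to one of n via (k·x)² + (k·y)² = k²(x² + y²). Each prime p ≡ 1 (mod 4) is itself a sum of two squares; find a² by testing p − a² for a perfect square:
  53: 53 − 1² = 52, 53 − 2² = 49 = 7² ⇒ 53 = 2² + 7².
  61: 61 − 1² = 60, 61 − 2² = 57, 61 − 3² = 52, 61 − 4² = 45, 61 − 5² = 36 = 6² ⇒ 61 = 5² + 6².
  Combine using the Brahmagupta–Fibonacci identity (a² + b²)(c² + d²) = (ac − bd)² + (ad + bc)² = (ac + bd)² + (ad − bc)²:
  53 · 61 = 3233: from (2² + 7²)(5² + 6²), take (2·5 − 7·6, 2·6 + 7·5) = (10 − 42, 12 + 35) = (-32, 47); dropping signs (only squares matter) gives (32, 47); check 32² + 47² = 1024 + 2209 = 3233 ✓.
  Scale by k = 3: (3·32, 3·47) = (96, 141).
Step 4: Order so x ≤ y and verify: 96² + 141² = 9216 + 19881 = 29097 = n. ✓

n = 29097 = 96² + 141² (one valid representation with x ≤ y).


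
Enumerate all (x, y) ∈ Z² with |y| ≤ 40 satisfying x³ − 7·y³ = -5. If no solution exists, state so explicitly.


The equation is x³ - 7y³ = -5. For fixed y, x³ = 7·y³ − 5, so a solution requires the RHS to be a perfect cube.
Strategy: iterate y from -40 to 40, compute RHS = 7·y³ − 5, and check whether it is a (positive or negative) perfect cube.
Check small values of y:
  y = 0: RHS = -5 is not a perfect cube.
  y = 1: RHS = 2 is not a perfect cube.
  y = -1: RHS = -12 is not a perfect cube.
  y = 2: RHS = 51 is not a perfect cube.
  y = -2: RHS = -61 is not a perfect cube.
  y = 3: RHS = 184 is not a perfect cube.
  y = -3: RHS = -194 is not a perfect cube.
Continuing the search up to |y| = 40 finds no solutions either.
No (x, y) in the scanned range satisfies the equation.

No integer solutions with |y| ≤ 40.


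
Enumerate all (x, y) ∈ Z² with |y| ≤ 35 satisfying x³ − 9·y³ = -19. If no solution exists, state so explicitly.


The equation is x³ - 9y³ = -19. For fixed y, x³ = 9·y³ − 19, so a solution requires the RHS to be a perfect cube.
Strategy: iterate y from -35 to 35, compute RHS = 9·y³ − 19, and check whether it is a (positive or negative) perfect cube.
Check small values of y:
  y = 0: RHS = -19 is not a perfect cube.
  y = 1: RHS = -10 is not a perfect cube.
  y = -1: RHS = -28 is not a perfect cube.
  y = 2: RHS = 53 is not a perfect cube.
  y = -2: RHS = -91 is not a perfect cube.
  y = 3: RHS = 224 is not a perfect cube.
  y = -3: RHS = -262 is not a perfect cube.
Continuing the search up to |y| = 35 finds no solutions either.
No (x, y) in the scanned range satisfies the equation.

No integer solutions with |y| ≤ 35.


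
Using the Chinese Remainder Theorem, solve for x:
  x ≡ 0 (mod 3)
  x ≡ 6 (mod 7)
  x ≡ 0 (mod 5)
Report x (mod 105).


Moduli 3, 7, 5 are pairwise coprime; by CRT there is a unique solution modulo M = 3 · 7 · 5 = 105.
Solve pairwise, accumulating the modulus:
  Start with x ≡ 0 (mod 3).
  Combine with x ≡ 6 (mod 7): since gcd(3, 7) = 1, we get a unique residue mod 21.
    Write x = 0 + 3·t and substitute into x ≡ 6 (mod 7): 3·t ≡ 6 − 0 = 6 (mod 7).
    The inverse of 3 mod 7 is 5 (since 3·5 = 15 = 2·7 + 1), so t ≡ 5·6 = 30 ≡ 2 (mod 7).
    Then x = 0 + 3·2 = 6, valid modulo lcm(3, 7) = 21: x ≡ 6 (mod 21).
  Combine with x ≡ 0 (mod 5): since gcd(21, 5) = 1, we get a unique residue mod 105.
    Write x = 6 + 21·t and substitute into x ≡ 0 (mod 5): 21·t ≡ 0 − 6 = -6 (mod 5).
    Reduce coefficients mod 5: 1·t ≡ 4 (mod 5).
    So t ≡ 4 (mod 5).
    Then x = 6 + 21·4 = 90, valid modulo lcm(21, 5) = 105: x ≡ 90 (mod 105).
Verify: 90 mod 3 = 0 ✓, 90 mod 7 = 6 ✓, 90 mod 5 = 0 ✓.

x ≡ 90 (mod 105).


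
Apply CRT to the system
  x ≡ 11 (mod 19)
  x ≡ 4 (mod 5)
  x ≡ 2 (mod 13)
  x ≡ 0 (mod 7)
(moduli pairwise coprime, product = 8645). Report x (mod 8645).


Product of moduli M = 19 · 5 · 13 · 7 = 8645.
Merge one congruence at a time:
  Start: x ≡ 11 (mod 19).
  Combine with x ≡ 4 (mod 5); new modulus lcm = 95.
    Write x = 11 + 19·t and substitute into x ≡ 4 (mod 5): 19·t ≡ 4 − 11 = -7 (mod 5).
    Reduce coefficients mod 5: 4·t ≡ 3 (mod 5).
    The inverse of 4 mod 5 is 4 (since 4·4 = 16 = 3·5 + 1), so t ≡ 4·3 = 12 ≡ 2 (mod 5).
    Then x = 11 + 19·2 = 49, valid modulo lcm(19, 5) = 95: x ≡ 49 (mod 95).
  Combine with x ≡ 2 (mod 13); new modulus lcm = 1235.
    Write x = 49 + 95·t and substitute into x ≡ 2 (mod 13): 95·t ≡ 2 − 49 = -47 (mod 13).
    Reduce coefficients mod 13: 4·t ≡ 5 (mod 13).
    The inverse of 4 mod 13 is 10 (since 4·10 = 40 = 3·13 + 1), so t ≡ 10·5 = 50 ≡ 11 (mod 13).
    Then x = 49 + 95·11 = 1094, valid modulo lcm(95, 13) = 1235: x ≡ 1094 (mod 1235).
  Combine with x ≡ 0 (mod 7); new modulus lcm = 8645.
    Write x = 1094 + 1235·t and substitute into x ≡ 0 (mod 7): 1235·t ≡ 0 − 1094 = -1094 (mod 7).
    Reduce coefficients mod 7: 3·t ≡ 5 (mod 7).
    The inverse of 3 mod 7 is 5 (since 3·5 = 15 = 2·7 + 1), so t ≡ 5·5 = 25 ≡ 4 (mod 7).
    Then x = 1094 + 1235·4 = 6034, valid modulo lcm(1235, 7) = 8645: x ≡ 6034 (mod 8645).
Verify against each original: 6034 mod 19 = 11, 6034 mod 5 = 4, 6034 mod 13 = 2, 6034 mod 7 = 0.

x ≡ 6034 (mod 8645).


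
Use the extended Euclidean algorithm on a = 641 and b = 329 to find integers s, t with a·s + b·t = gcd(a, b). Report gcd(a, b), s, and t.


Euclidean algorithm on (641, 329) — divide until remainder is 0:
  641 = 1 · 329 + 312
  329 = 1 · 312 + 17
  312 = 18 · 17 + 6
  17 = 2 · 6 + 5
  6 = 1 · 5 + 1
  5 = 5 · 1 + 0
gcd(641, 329) = 1.
Track Bezout coefficients alongside the remainders: start with r₀ = 641 = a·1 + b·0 (s = 1, t = 0) and r₁ = 329 = a·0 + b·1 (s = 0, t = 1); each new remainder r_{k+1} = r_{k-1} − q_k·r_k inherits s_{k+1} = s_{k-1} − q_k·s_k, t_{k+1} = t_{k-1} − q_k·t_k, so r_k = a·s_k + b·t_k at every step:
  q = 1: r = 312, s = 1 − 1·0 = 1, t = 0 − 1·1 = -1  (check: 641·1 + 329·(-1) = 312)
  q = 1: r = 17, s = 0 − 1·1 = -1, t = 1 − 1·(-1) = 2  (check: 641·(-1) + 329·2 = 17)
  q = 18: r = 6, s = 1 − 18·(-1) = 19, t = -1 − 18·2 = -37  (check: 641·19 + 329·(-37) = 6)
  q = 2: r = 5, s = -1 − 2·19 = -39, t = 2 − 2·(-37) = 76  (check: 641·(-39) + 329·76 = 5)
  q = 1: r = 1, s = 19 − 1·(-39) = 58, t = -37 − 1·76 = -113  (check: 641·58 + 329·(-113) = 1)
The row with r = 1 (the gcd) gives the Bezout coefficients s = 58, t = -113.
Result: 641 · (58) + 329 · (-113) = 1.

gcd(641, 329) = 1; s = 58, t = -113 (check: 641·58 + 329·(-113) = 1).


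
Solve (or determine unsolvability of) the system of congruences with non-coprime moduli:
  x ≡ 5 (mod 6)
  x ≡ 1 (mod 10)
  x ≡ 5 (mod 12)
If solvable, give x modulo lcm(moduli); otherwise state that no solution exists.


Moduli 6, 10, 12 are not pairwise coprime, so CRT works modulo lcm(m_i) when all pairwise compatibility conditions hold.
Pairwise compatibility: gcd(m_i, m_j) must divide a_i - a_j for every pair.
Merge one congruence at a time:
  Start: x ≡ 5 (mod 6).
  Combine with x ≡ 1 (mod 10): gcd(6, 10) = 2; 1 - 5 = -4, which IS divisible by 2, so compatible.
    Write x = 5 + 6·t and substitute into x ≡ 1 (mod 10): 6·t ≡ 1 − 5 = -4 (mod 10).
    Divide the congruence (and modulus) by g = 2: 3·t ≡ -2 (mod 5).
    Reduce coefficients mod 5: 3·t ≡ 3 (mod 5).
    The inverse of 3 mod 5 is 2 (since 3·2 = 6 = 1·5 + 1), so t ≡ 2·3 = 6 ≡ 1 (mod 5).
    Then x = 5 + 6·1 = 11, valid modulo lcm(6, 10) = 30: x ≡ 11 (mod 30).
  Combine with x ≡ 5 (mod 12): gcd(30, 12) = 6; 5 - 11 = -6, which IS divisible by 6, so compatible.
    Write x = 11 + 30·t and substitute into x ≡ 5 (mod 12): 30·t ≡ 5 − 11 = -6 (mod 12).
    Divide the congruence (and modulus) by g = 6: 5·t ≡ -1 (mod 2).
    Reduce coefficients mod 2: 1·t ≡ 1 (mod 2).
    So t ≡ 1 (mod 2).
    Then x = 11 + 30·1 = 41, valid modulo lcm(30, 12) = 60: x ≡ 41 (mod 60).
Verify: 41 mod 6 = 5, 41 mod 10 = 1, 41 mod 12 = 5.

x ≡ 41 (mod 60).


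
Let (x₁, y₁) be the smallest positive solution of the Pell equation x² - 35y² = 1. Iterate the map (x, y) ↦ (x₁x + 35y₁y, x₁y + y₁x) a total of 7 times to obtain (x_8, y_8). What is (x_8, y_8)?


Step 1: Find the fundamental solution (x₁, y₁) of x² - 35y² = 1.
  Expand √35 as a continued fraction. a₀ = ⌊√35⌋ = 5; iterate m_{k+1} = d_k·a_k − m_k, d_{k+1} = (35 − m_{k+1}²)/d_k, a_{k+1} = ⌊(a₀ + m_{k+1})/d_{k+1}⌋ (starting m₀ = 0, d₀ = 1), with convergents p_k = a_k·p_{k-1} + p_{k-2}, q_k = a_k·q_{k-1} + q_{k-2} (p₋₁ = 1, q₋₁ = 0):
  k = 0: a₀ = 5; p₀/q₀ = 5/1; p₀² − 35·q₀² = 25 − 35 = -10.
  k = 1: m = 5, d = 10, a = ⌊(5 + 5)/10⌋ = 1; p/q = (1·5 + 1)/(1·1 + 0) = 6/1; p² − 35·q² = 36 − 35 = 1.
  The first convergent with p² − 35·q² = 1 gives the fundamental solution (x₁, y₁) = (6, 1).
Step 2: Apply the recurrence (x_{n+1}, y_{n+1}) = (x₁x_n + 35y₁y_n, x₁y_n + y₁x_n) repeatedly.
  From (x_1, y_1) = (6, 1): x_2 = 6·6 + 35·1·1 = 71; y_2 = 6·1 + 1·6 = 12.
  From (x_2, y_2) = (71, 12): x_3 = 6·71 + 35·1·12 = 846; y_3 = 6·12 + 1·71 = 143.
  From (x_3, y_3) = (846, 143): x_4 = 6·846 + 35·1·143 = 10081; y_4 = 6·143 + 1·846 = 1704.
  From (x_4, y_4) = (10081, 1704): x_5 = 6·10081 + 35·1·1704 = 120126; y_5 = 6·1704 + 1·10081 = 20305.
  From (x_5, y_5) = (120126, 20305): x_6 = 6·120126 + 35·1·20305 = 1431431; y_6 = 6·20305 + 1·120126 = 241956.
  From (x_6, y_6) = (1431431, 241956): x_7 = 6·1431431 + 35·1·241956 = 17057046; y_7 = 6·241956 + 1·1431431 = 2883167.
  From (x_7, y_7) = (17057046, 2883167): x_8 = 6·17057046 + 35·1·2883167 = 203253121; y_8 = 6·2883167 + 1·17057046 = 34356048.
Step 3: Verify x_8² - 35·y_8² = 41311831196240641 - 41311831196240640 = 1 (should be 1). ✓

(x_1, y_1) = (6, 1); (x_8, y_8) = (203253121, 34356048).


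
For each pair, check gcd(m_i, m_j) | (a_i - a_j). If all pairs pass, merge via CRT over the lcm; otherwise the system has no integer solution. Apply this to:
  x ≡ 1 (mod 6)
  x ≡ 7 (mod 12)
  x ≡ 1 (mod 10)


Moduli 6, 12, 10 are not pairwise coprime, so CRT works modulo lcm(m_i) when all pairwise compatibility conditions hold.
Pairwise compatibility: gcd(m_i, m_j) must divide a_i - a_j for every pair.
Merge one congruence at a time:
  Start: x ≡ 1 (mod 6).
  Combine with x ≡ 7 (mod 12): gcd(6, 12) = 6; 7 - 1 = 6, which IS divisible by 6, so compatible.
    Write x = 1 + 6·t and substitute into x ≡ 7 (mod 12): 6·t ≡ 7 − 1 = 6 (mod 12).
    Divide the congruence (and modulus) by g = 6: 1·t ≡ 1 (mod 2).
    So t ≡ 1 (mod 2).
    Then x = 1 + 6·1 = 7, valid modulo lcm(6, 12) = 12: x ≡ 7 (mod 12).
  Combine with x ≡ 1 (mod 10): gcd(12, 10) = 2; 1 - 7 = -6, which IS divisible by 2, so compatible.
    Write x = 7 + 12·t and substitute into x ≡ 1 (mod 10): 12·t ≡ 1 − 7 = -6 (mod 10).
    Divide the congruence (and modulus) by g = 2: 6·t ≡ -3 (mod 5).
    Reduce coefficients mod 5: 1·t ≡ 2 (mod 5).
    So t ≡ 2 (mod 5).
    Then x = 7 + 12·2 = 31, valid modulo lcm(12, 10) = 60: x ≡ 31 (mod 60).
Verify: 31 mod 6 = 1, 31 mod 12 = 7, 31 mod 10 = 1.

x ≡ 31 (mod 60).


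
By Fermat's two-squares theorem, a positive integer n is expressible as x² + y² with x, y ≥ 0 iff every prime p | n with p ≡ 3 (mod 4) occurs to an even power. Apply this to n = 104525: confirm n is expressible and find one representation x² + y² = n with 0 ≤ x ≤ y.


Step 1: Factor n = 104525 = 5^2 · 37 · 113.
Step 2: Check the mod-4 condition on each prime factor: 5 ≡ 1 (mod 4), exponent 2; 37 ≡ 1 (mod 4), exponent 1; 113 ≡ 1 (mod 4), exponent 1.
All primes ≡ 3 (mod 4) appear to even exponent (or don't appear), so by the two-squares theorem n IS expressible as a sum of two squares.
Step 3: Build a representation. Group n = k² · m with k = 5 and m = 37 · 113 = 4181 (a product of primes ≡ 1 (mod 4)); a representation of m scales to one of n via (k·x)² + (k·y)² = k²(x² + y²). Each prime p ≡ 1 (mod 4) is itself a sum of two squares; find a² by testing p − a² for a perfect square:
  37: 37 − 1² = 36 = 6² ⇒ 37 = 1² + 6².
  113: 113 − 1² = 112, 113 − 2² = 109, 113 − 3² = 104, 113 − 4² = 97, 113 − 5² = 88, 113 − 6² = 77, 113 − 7² = 64 = 8² ⇒ 113 = 7² + 8².
  Combine using the Brahmagupta–Fibonacci identity (a² + b²)(c² + d²) = (ac − bd)² + (ad + bc)² = (ac + bd)² + (ad − bc)²:
  37 · 113 = 4181: from (1² + 6²)(7² + 8²), take (1·7 − 6·8, 1·8 + 6·7) = (7 − 48, 8 + 42) = (-41, 50); dropping signs (only squares matter) gives (41, 50); check 41² + 50² = 1681 + 2500 = 4181 ✓.
  Scale by k = 5: (5·41, 5·50) = (205, 250).
Step 4: Order so x ≤ y and verify: 205² + 250² = 42025 + 62500 = 104525 = n. ✓

n = 104525 = 205² + 250² (one valid representation with x ≤ y).


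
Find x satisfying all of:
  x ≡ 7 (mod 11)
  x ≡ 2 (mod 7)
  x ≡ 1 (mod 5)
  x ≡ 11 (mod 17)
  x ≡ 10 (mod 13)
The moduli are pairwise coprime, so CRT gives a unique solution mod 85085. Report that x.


Product of moduli M = 11 · 7 · 5 · 17 · 13 = 85085.
Merge one congruence at a time:
  Start: x ≡ 7 (mod 11).
  Combine with x ≡ 2 (mod 7); new modulus lcm = 77.
    Write x = 7 + 11·t and substitute into x ≡ 2 (mod 7): 11·t ≡ 2 − 7 = -5 (mod 7).
    Reduce coefficients mod 7: 4·t ≡ 2 (mod 7).
    The inverse of 4 mod 7 is 2 (since 4·2 = 8 = 1·7 + 1), so t ≡ 2·2 = 4 ≡ 4 (mod 7).
    Then x = 7 + 11·4 = 51, valid modulo lcm(11, 7) = 77: x ≡ 51 (mod 77).
  Combine with x ≡ 1 (mod 5); new modulus lcm = 385.
    Write x = 51 + 77·t and substitute into x ≡ 1 (mod 5): 77·t ≡ 1 − 51 = -50 (mod 5).
    Reduce coefficients mod 5: 2·t ≡ 0 (mod 5).
    The inverse of 2 mod 5 is 3 (since 2·3 = 6 = 1·5 + 1), so t ≡ 3·0 = 0 ≡ 0 (mod 5).
    Then x = 51 + 77·0 = 51, valid modulo lcm(77, 5) = 385: x ≡ 51 (mod 385).
  Combine with x ≡ 11 (mod 17); new modulus lcm = 6545.
    Write x = 51 + 385·t and substitute into x ≡ 11 (mod 17): 385·t ≡ 11 − 51 = -40 (mod 17).
    Reduce coefficients mod 17: 11·t ≡ 11 (mod 17).
    The inverse of 11 mod 17 is 14 (since 11·14 = 154 = 9·17 + 1), so t ≡ 14·11 = 154 ≡ 1 (mod 17).
    Then x = 51 + 385·1 = 436, valid modulo lcm(385, 17) = 6545: x ≡ 436 (mod 6545).
  Combine with x ≡ 10 (mod 13); new modulus lcm = 85085.
    Write x = 436 + 6545·t and substitute into x ≡ 10 (mod 13): 6545·t ≡ 10 − 436 = -426 (mod 13).
    Reduce coefficients mod 13: 6·t ≡ 3 (mod 13).
    The inverse of 6 mod 13 is 11 (since 6·11 = 66 = 5·13 + 1), so t ≡ 11·3 = 33 ≡ 7 (mod 13).
    Then x = 436 + 6545·7 = 46251, valid modulo lcm(6545, 13) = 85085: x ≡ 46251 (mod 85085).
Verify against each original: 46251 mod 11 = 7, 46251 mod 7 = 2, 46251 mod 5 = 1, 46251 mod 17 = 11, 46251 mod 13 = 10.

x ≡ 46251 (mod 85085).


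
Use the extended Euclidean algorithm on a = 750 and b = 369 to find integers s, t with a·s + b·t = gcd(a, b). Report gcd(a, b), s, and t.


Euclidean algorithm on (750, 369) — divide until remainder is 0:
  750 = 2 · 369 + 12
  369 = 30 · 12 + 9
  12 = 1 · 9 + 3
  9 = 3 · 3 + 0
gcd(750, 369) = 3.
Track Bezout coefficients alongside the remainders: start with r₀ = 750 = a·1 + b·0 (s = 1, t = 0) and r₁ = 369 = a·0 + b·1 (s = 0, t = 1); each new remainder r_{k+1} = r_{k-1} − q_k·r_k inherits s_{k+1} = s_{k-1} − q_k·s_k, t_{k+1} = t_{k-1} − q_k·t_k, so r_k = a·s_k + b·t_k at every step:
  q = 2: r = 12, s = 1 − 2·0 = 1, t = 0 − 2·1 = -2  (check: 750·1 + 369·(-2) = 12)
  q = 30: r = 9, s = 0 − 30·1 = -30, t = 1 − 30·(-2) = 61  (check: 750·(-30) + 369·61 = 9)
  q = 1: r = 3, s = 1 − 1·(-30) = 31, t = -2 − 1·61 = -63  (check: 750·31 + 369·(-63) = 3)
The row with r = 3 (the gcd) gives the Bezout coefficients s = 31, t = -63.
Result: 750 · (31) + 369 · (-63) = 3.

gcd(750, 369) = 3; s = 31, t = -63 (check: 750·31 + 369·(-63) = 3).


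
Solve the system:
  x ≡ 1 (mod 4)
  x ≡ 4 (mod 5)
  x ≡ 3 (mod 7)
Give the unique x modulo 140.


Moduli 4, 5, 7 are pairwise coprime; by CRT there is a unique solution modulo M = 4 · 5 · 7 = 140.
Solve pairwise, accumulating the modulus:
  Start with x ≡ 1 (mod 4).
  Combine with x ≡ 4 (mod 5): since gcd(4, 5) = 1, we get a unique residue mod 20.
    Write x = 1 + 4·t and substitute into x ≡ 4 (mod 5): 4·t ≡ 4 − 1 = 3 (mod 5).
    The inverse of 4 mod 5 is 4 (since 4·4 = 16 = 3·5 + 1), so t ≡ 4·3 = 12 ≡ 2 (mod 5).
    Then x = 1 + 4·2 = 9, valid modulo lcm(4, 5) = 20: x ≡ 9 (mod 20).
  Combine with x ≡ 3 (mod 7): since gcd(20, 7) = 1, we get a unique residue mod 140.
    Write x = 9 + 20·t and substitute into x ≡ 3 (mod 7): 20·t ≡ 3 − 9 = -6 (mod 7).
    Reduce coefficients mod 7: 6·t ≡ 1 (mod 7).
    The inverse of 6 mod 7 is 6 (since 6·6 = 36 = 5·7 + 1), so t ≡ 6·1 = 6 ≡ 6 (mod 7).
    Then x = 9 + 20·6 = 129, valid modulo lcm(20, 7) = 140: x ≡ 129 (mod 140).
Verify: 129 mod 4 = 1 ✓, 129 mod 5 = 4 ✓, 129 mod 7 = 3 ✓.

x ≡ 129 (mod 140).


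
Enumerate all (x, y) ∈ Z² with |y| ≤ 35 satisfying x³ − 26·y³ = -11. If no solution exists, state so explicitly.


The equation is x³ - 26y³ = -11. For fixed y, x³ = 26·y³ − 11, so a solution requires the RHS to be a perfect cube.
Strategy: iterate y from -35 to 35, compute RHS = 26·y³ − 11, and check whether it is a (positive or negative) perfect cube.
Check small values of y:
  y = 0: RHS = -11 is not a perfect cube.
  y = 1: RHS = 15 is not a perfect cube.
  y = -1: RHS = -37 is not a perfect cube.
  y = 2: RHS = 197 is not a perfect cube.
  y = -2: RHS = -219 is not a perfect cube.
  y = 3: RHS = 691 is not a perfect cube.
  y = -3: RHS = -713 is not a perfect cube.
Continuing the search up to |y| = 35 finds no solutions either.
No (x, y) in the scanned range satisfies the equation.

No integer solutions with |y| ≤ 35.


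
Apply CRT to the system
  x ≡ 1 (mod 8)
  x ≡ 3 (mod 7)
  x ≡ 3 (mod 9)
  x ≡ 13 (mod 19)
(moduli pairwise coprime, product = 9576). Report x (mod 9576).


Product of moduli M = 8 · 7 · 9 · 19 = 9576.
Merge one congruence at a time:
  Start: x ≡ 1 (mod 8).
  Combine with x ≡ 3 (mod 7); new modulus lcm = 56.
    Write x = 1 + 8·t and substitute into x ≡ 3 (mod 7): 8·t ≡ 3 − 1 = 2 (mod 7).
    Reduce coefficients mod 7: 1·t ≡ 2 (mod 7).
    So t ≡ 2 (mod 7).
    Then x = 1 + 8·2 = 17, valid modulo lcm(8, 7) = 56: x ≡ 17 (mod 56).
  Combine with x ≡ 3 (mod 9); new modulus lcm = 504.
    Write x = 17 + 56·t and substitute into x ≡ 3 (mod 9): 56·t ≡ 3 − 17 = -14 (mod 9).
    Reduce coefficients mod 9: 2·t ≡ 4 (mod 9).
    The inverse of 2 mod 9 is 5 (since 2·5 = 10 = 1·9 + 1), so t ≡ 5·4 = 20 ≡ 2 (mod 9).
    Then x = 17 + 56·2 = 129, valid modulo lcm(56, 9) = 504: x ≡ 129 (mod 504).
  Combine with x ≡ 13 (mod 19); new modulus lcm = 9576.
    Write x = 129 + 504·t and substitute into x ≡ 13 (mod 19): 504·t ≡ 13 − 129 = -116 (mod 19).
    Reduce coefficients mod 19: 10·t ≡ 17 (mod 19).
    The inverse of 10 mod 19 is 2 (since 10·2 = 20 = 1·19 + 1), so t ≡ 2·17 = 34 ≡ 15 (mod 19).
    Then x = 129 + 504·15 = 7689, valid modulo lcm(504, 19) = 9576: x ≡ 7689 (mod 9576).
Verify against each original: 7689 mod 8 = 1, 7689 mod 7 = 3, 7689 mod 9 = 3, 7689 mod 19 = 13.

x ≡ 7689 (mod 9576).


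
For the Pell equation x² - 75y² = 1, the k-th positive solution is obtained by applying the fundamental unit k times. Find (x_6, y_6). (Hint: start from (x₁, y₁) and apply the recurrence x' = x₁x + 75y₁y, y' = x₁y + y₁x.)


Step 1: Find the fundamental solution (x₁, y₁) of x² - 75y² = 1.
  Expand √75 as a continued fraction. a₀ = ⌊√75⌋ = 8; iterate m_{k+1} = d_k·a_k − m_k, d_{k+1} = (75 − m_{k+1}²)/d_k, a_{k+1} = ⌊(a₀ + m_{k+1})/d_{k+1}⌋ (starting m₀ = 0, d₀ = 1), with convergents p_k = a_k·p_{k-1} + p_{k-2}, q_k = a_k·q_{k-1} + q_{k-2} (p₋₁ = 1, q₋₁ = 0):
  k = 0: a₀ = 8; p₀/q₀ = 8/1; p₀² − 75·q₀² = 64 − 75 = -11.
  k = 1: m = 8, d = 11, a = ⌊(8 + 8)/11⌋ = 1; p/q = (1·8 + 1)/(1·1 + 0) = 9/1; p² − 75·q² = 81 − 75 = 6.
  k = 2: m = 3, d = 6, a = ⌊(8 + 3)/6⌋ = 1; p/q = (1·9 + 8)/(1·1 + 1) = 17/2; p² − 75·q² = 289 − 300 = -11.
  k = 3: m = 3, d = 11, a = ⌊(8 + 3)/11⌋ = 1; p/q = (1·17 + 9)/(1·2 + 1) = 26/3; p² − 75·q² = 676 − 675 = 1.
  The first convergent with p² − 75·q² = 1 gives the fundamental solution (x₁, y₁) = (26, 3).
Step 2: Apply the recurrence (x_{n+1}, y_{n+1}) = (x₁x_n + 75y₁y_n, x₁y_n + y₁x_n) repeatedly.
  From (x_1, y_1) = (26, 3): x_2 = 26·26 + 75·3·3 = 1351; y_2 = 26·3 + 3·26 = 156.
  From (x_2, y_2) = (1351, 156): x_3 = 26·1351 + 75·3·156 = 70226; y_3 = 26·156 + 3·1351 = 8109.
  From (x_3, y_3) = (70226, 8109): x_4 = 26·70226 + 75·3·8109 = 3650401; y_4 = 26·8109 + 3·70226 = 421512.
  From (x_4, y_4) = (3650401, 421512): x_5 = 26·3650401 + 75·3·421512 = 189750626; y_5 = 26·421512 + 3·3650401 = 21910515.
  From (x_5, y_5) = (189750626, 21910515): x_6 = 26·189750626 + 75·3·21910515 = 9863382151; y_6 = 26·21910515 + 3·189750626 = 1138925268.
Step 3: Verify x_6² - 75·y_6² = 97286307456665386801 - 97286307456665386800 = 1 (should be 1). ✓

(x_1, y_1) = (26, 3); (x_6, y_6) = (9863382151, 1138925268).


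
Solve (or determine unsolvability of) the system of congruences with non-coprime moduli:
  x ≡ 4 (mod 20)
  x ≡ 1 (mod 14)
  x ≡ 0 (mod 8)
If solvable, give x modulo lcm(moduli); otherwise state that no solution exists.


Moduli 20, 14, 8 are not pairwise coprime, so CRT works modulo lcm(m_i) when all pairwise compatibility conditions hold.
Pairwise compatibility: gcd(m_i, m_j) must divide a_i - a_j for every pair.
Merge one congruence at a time:
  Start: x ≡ 4 (mod 20).
  Combine with x ≡ 1 (mod 14): gcd(20, 14) = 2, and 1 - 4 = -3 is NOT divisible by 2.
    ⇒ system is inconsistent (no integer solution).

No solution (the system is inconsistent).


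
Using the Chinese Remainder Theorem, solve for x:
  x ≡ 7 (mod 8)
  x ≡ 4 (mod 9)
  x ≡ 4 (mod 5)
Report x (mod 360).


Moduli 8, 9, 5 are pairwise coprime; by CRT there is a unique solution modulo M = 8 · 9 · 5 = 360.
Solve pairwise, accumulating the modulus:
  Start with x ≡ 7 (mod 8).
  Combine with x ≡ 4 (mod 9): since gcd(8, 9) = 1, we get a unique residue mod 72.
    Write x = 7 + 8·t and substitute into x ≡ 4 (mod 9): 8·t ≡ 4 − 7 = -3 (mod 9).
    Reduce coefficients mod 9: 8·t ≡ 6 (mod 9).
    The inverse of 8 mod 9 is 8 (since 8·8 = 64 = 7·9 + 1), so t ≡ 8·6 = 48 ≡ 3 (mod 9).
    Then x = 7 + 8·3 = 31, valid modulo lcm(8, 9) = 72: x ≡ 31 (mod 72).
  Combine with x ≡ 4 (mod 5): since gcd(72, 5) = 1, we get a unique residue mod 360.
    Write x = 31 + 72·t and substitute into x ≡ 4 (mod 5): 72·t ≡ 4 − 31 = -27 (mod 5).
    Reduce coefficients mod 5: 2·t ≡ 3 (mod 5).
    The inverse of 2 mod 5 is 3 (since 2·3 = 6 = 1·5 + 1), so t ≡ 3·3 = 9 ≡ 4 (mod 5).
    Then x = 31 + 72·4 = 319, valid modulo lcm(72, 5) = 360: x ≡ 319 (mod 360).
Verify: 319 mod 8 = 7 ✓, 319 mod 9 = 4 ✓, 319 mod 5 = 4 ✓.

x ≡ 319 (mod 360).


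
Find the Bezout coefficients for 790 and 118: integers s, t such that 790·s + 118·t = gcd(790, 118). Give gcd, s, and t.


Euclidean algorithm on (790, 118) — divide until remainder is 0:
  790 = 6 · 118 + 82
  118 = 1 · 82 + 36
  82 = 2 · 36 + 10
  36 = 3 · 10 + 6
  10 = 1 · 6 + 4
  6 = 1 · 4 + 2
  4 = 2 · 2 + 0
gcd(790, 118) = 2.
Track Bezout coefficients alongside the remainders: start with r₀ = 790 = a·1 + b·0 (s = 1, t = 0) and r₁ = 118 = a·0 + b·1 (s = 0, t = 1); each new remainder r_{k+1} = r_{k-1} − q_k·r_k inherits s_{k+1} = s_{k-1} − q_k·s_k, t_{k+1} = t_{k-1} − q_k·t_k, so r_k = a·s_k + b·t_k at every step:
  q = 6: r = 82, s = 1 − 6·0 = 1, t = 0 − 6·1 = -6  (check: 790·1 + 118·(-6) = 82)
  q = 1: r = 36, s = 0 − 1·1 = -1, t = 1 − 1·(-6) = 7  (check: 790·(-1) + 118·7 = 36)
  q = 2: r = 10, s = 1 − 2·(-1) = 3, t = -6 − 2·7 = -20  (check: 790·3 + 118·(-20) = 10)
  q = 3: r = 6, s = -1 − 3·3 = -10, t = 7 − 3·(-20) = 67  (check: 790·(-10) + 118·67 = 6)
  q = 1: r = 4, s = 3 − 1·(-10) = 13, t = -20 − 1·67 = -87  (check: 790·13 + 118·(-87) = 4)
  q = 1: r = 2, s = -10 − 1·13 = -23, t = 67 − 1·(-87) = 154  (check: 790·(-23) + 118·154 = 2)
The row with r = 2 (the gcd) gives the Bezout coefficients s = -23, t = 154.
Result: 790 · (-23) + 118 · (154) = 2.

gcd(790, 118) = 2; s = -23, t = 154 (check: 790·(-23) + 118·154 = 2).


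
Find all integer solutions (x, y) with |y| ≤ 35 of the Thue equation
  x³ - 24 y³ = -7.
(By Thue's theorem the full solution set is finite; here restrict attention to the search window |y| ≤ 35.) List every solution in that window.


The equation is x³ - 24y³ = -7. For fixed y, x³ = 24·y³ − 7, so a solution requires the RHS to be a perfect cube.
Strategy: iterate y from -35 to 35, compute RHS = 24·y³ − 7, and check whether it is a (positive or negative) perfect cube.
Check small values of y:
  y = 0: RHS = -7 is not a perfect cube.
  y = 1: RHS = 17 is not a perfect cube.
  y = -1: RHS = -31 is not a perfect cube.
  y = 2: RHS = 185 is not a perfect cube.
  y = -2: RHS = -199 is not a perfect cube.
  y = 3: RHS = 641 is not a perfect cube.
  y = -3: RHS = -655 is not a perfect cube.
Continuing the search up to |y| = 35 finds no solutions either.
No (x, y) in the scanned range satisfies the equation.

No integer solutions with |y| ≤ 35.


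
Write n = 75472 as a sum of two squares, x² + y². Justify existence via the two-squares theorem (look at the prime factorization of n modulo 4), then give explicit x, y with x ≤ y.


Step 1: Factor n = 75472 = 2^4 · 53 · 89.
Step 2: Check the mod-4 condition on each prime factor: 2 = 2 (special); 53 ≡ 1 (mod 4), exponent 1; 89 ≡ 1 (mod 4), exponent 1.
All primes ≡ 3 (mod 4) appear to even exponent (or don't appear), so by the two-squares theorem n IS expressible as a sum of two squares.
Step 3: Build a representation. Group n = k² · m with k = 4 and m = 53 · 89 = 4717 (a product of primes ≡ 1 (mod 4)); a representation of m scales to one of n via (k·x)² + (k·y)² = k²(x² + y²). Each prime p ≡ 1 (mod 4) is itself a sum of two squares; find a² by testing p − a² for a perfect square:
  53: 53 − 1² = 52, 53 − 2² = 49 = 7² ⇒ 53 = 2² + 7².
  89: 89 − 1² = 88, 89 − 2² = 85, 89 − 3² = 80, 89 − 4² = 73, 89 − 5² = 64 = 8² ⇒ 89 = 5² + 8².
  Combine using the Brahmagupta–Fibonacci identity (a² + b²)(c² + d²) = (ac − bd)² + (ad + bc)² = (ac + bd)² + (ad − bc)²:
  53 · 89 = 4717: from (2² + 7²)(5² + 8²), take (2·5 − 7·8, 2·8 + 7·5) = (10 − 56, 16 + 35) = (-46, 51); dropping signs (only squares matter) gives (46, 51); check 46² + 51² = 2116 + 2601 = 4717 ✓.
  Scale by k = 4: (4·46, 4·51) = (184, 204).
Step 4: Order so x ≤ y and verify: 184² + 204² = 33856 + 41616 = 75472 = n. ✓

n = 75472 = 184² + 204² (one valid representation with x ≤ y).


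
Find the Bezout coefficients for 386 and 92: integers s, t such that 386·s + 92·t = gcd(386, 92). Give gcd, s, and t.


Euclidean algorithm on (386, 92) — divide until remainder is 0:
  386 = 4 · 92 + 18
  92 = 5 · 18 + 2
  18 = 9 · 2 + 0
gcd(386, 92) = 2.
Track Bezout coefficients alongside the remainders: start with r₀ = 386 = a·1 + b·0 (s = 1, t = 0) and r₁ = 92 = a·0 + b·1 (s = 0, t = 1); each new remainder r_{k+1} = r_{k-1} − q_k·r_k inherits s_{k+1} = s_{k-1} − q_k·s_k, t_{k+1} = t_{k-1} − q_k·t_k, so r_k = a·s_k + b·t_k at every step:
  q = 4: r = 18, s = 1 − 4·0 = 1, t = 0 − 4·1 = -4  (check: 386·1 + 92·(-4) = 18)
  q = 5: r = 2, s = 0 − 5·1 = -5, t = 1 − 5·(-4) = 21  (check: 386·(-5) + 92·21 = 2)
The row with r = 2 (the gcd) gives the Bezout coefficients s = -5, t = 21.
Result: 386 · (-5) + 92 · (21) = 2.

gcd(386, 92) = 2; s = -5, t = 21 (check: 386·(-5) + 92·21 = 2).


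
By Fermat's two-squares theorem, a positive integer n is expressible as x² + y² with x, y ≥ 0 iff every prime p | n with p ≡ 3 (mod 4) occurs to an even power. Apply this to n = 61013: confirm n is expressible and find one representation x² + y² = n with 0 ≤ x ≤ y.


Step 1: Factor n = 61013 = 17 · 37 · 97.
Step 2: Check the mod-4 condition on each prime factor: 17 ≡ 1 (mod 4), exponent 1; 37 ≡ 1 (mod 4), exponent 1; 97 ≡ 1 (mod 4), exponent 1.
All primes ≡ 3 (mod 4) appear to even exponent (or don't appear), so by the two-squares theorem n IS expressible as a sum of two squares.
Step 3: Build a representation. Here n = 17 · 37 · 97 is a product of primes ≡ 1 (mod 4). Each prime p ≡ 1 (mod 4) is itself a sum of two squares; find a² by testing p − a² for a perfect square:
  17: 17 − 1² = 16 = 4² ⇒ 17 = 1² + 4².
  37: 37 − 1² = 36 = 6² ⇒ 37 = 1² + 6².
  97: 97 − 1² = 96, 97 − 2² = 93, 97 − 3² = 88, 97 − 4² = 81 = 9² ⇒ 97 = 4² + 9².
  Combine using the Brahmagupta–Fibonacci identity (a² + b²)(c² + d²) = (ac − bd)² + (ad + bc)² = (ac + bd)² + (ad − bc)²:
  17 · 37 = 629: from (1² + 4²)(1² + 6²), take (1·1 − 4·6, 1·6 + 4·1) = (1 − 24, 6 + 4) = (-23, 10); dropping signs (only squares matter) gives (23, 10); check 23² + 10² = 529 + 100 = 629 ✓.
  629 · 97 = 61013: from (23² + 10²)(4² + 9²), take (23·4 − 10·9, 23·9 + 10·4) = (92 − 90, 207 + 40) = (2, 247); check 2² + 247² = 4 + 61009 = 61013 ✓.
Step 4: Order so x ≤ y and verify: 2² + 247² = 4 + 61009 = 61013 = n. ✓

n = 61013 = 2² + 247² (one valid representation with x ≤ y).


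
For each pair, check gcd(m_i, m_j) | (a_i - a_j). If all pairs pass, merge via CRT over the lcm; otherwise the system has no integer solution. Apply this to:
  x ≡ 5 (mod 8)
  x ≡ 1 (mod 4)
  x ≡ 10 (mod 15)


Moduli 8, 4, 15 are not pairwise coprime, so CRT works modulo lcm(m_i) when all pairwise compatibility conditions hold.
Pairwise compatibility: gcd(m_i, m_j) must divide a_i - a_j for every pair.
Merge one congruence at a time:
  Start: x ≡ 5 (mod 8).
  Combine with x ≡ 1 (mod 4): gcd(8, 4) = 4; 1 - 5 = -4, which IS divisible by 4, so compatible.
    Write x = 5 + 8·t and substitute into x ≡ 1 (mod 4): 8·t ≡ 1 − 5 = -4 (mod 4).
    Divide the congruence (and modulus) by g = 4: 2·t ≡ -1 (mod 1).
    Modulo 1 every t works; take t = 0.
    Then x = 5 + 8·0 = 5, valid modulo lcm(8, 4) = 8: x ≡ 5 (mod 8).
  Combine with x ≡ 10 (mod 15): gcd(8, 15) = 1; 10 - 5 = 5, which IS divisible by 1, so compatible.
    Write x = 5 + 8·t and substitute into x ≡ 10 (mod 15): 8·t ≡ 10 − 5 = 5 (mod 15).
    The inverse of 8 mod 15 is 2 (since 8·2 = 16 = 1·15 + 1), so t ≡ 2·5 = 10 ≡ 10 (mod 15).
    Then x = 5 + 8·10 = 85, valid modulo lcm(8, 15) = 120: x ≡ 85 (mod 120).
Verify: 85 mod 8 = 5, 85 mod 4 = 1, 85 mod 15 = 10.

x ≡ 85 (mod 120).


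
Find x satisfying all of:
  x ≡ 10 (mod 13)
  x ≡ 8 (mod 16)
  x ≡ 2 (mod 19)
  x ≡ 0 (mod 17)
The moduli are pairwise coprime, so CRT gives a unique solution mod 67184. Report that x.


Product of moduli M = 13 · 16 · 19 · 17 = 67184.
Merge one congruence at a time:
  Start: x ≡ 10 (mod 13).
  Combine with x ≡ 8 (mod 16); new modulus lcm = 208.
    Write x = 10 + 13·t and substitute into x ≡ 8 (mod 16): 13·t ≡ 8 − 10 = -2 (mod 16).
    Reduce coefficients mod 16: 13·t ≡ 14 (mod 16).
    The inverse of 13 mod 16 is 5 (since 13·5 = 65 = 4·16 + 1), so t ≡ 5·14 = 70 ≡ 6 (mod 16).
    Then x = 10 + 13·6 = 88, valid modulo lcm(13, 16) = 208: x ≡ 88 (mod 208).
  Combine with x ≡ 2 (mod 19); new modulus lcm = 3952.
    Write x = 88 + 208·t and substitute into x ≡ 2 (mod 19): 208·t ≡ 2 − 88 = -86 (mod 19).
    Reduce coefficients mod 19: 18·t ≡ 9 (mod 19).
    The inverse of 18 mod 19 is 18 (since 18·18 = 324 = 17·19 + 1), so t ≡ 18·9 = 162 ≡ 10 (mod 19).
    Then x = 88 + 208·10 = 2168, valid modulo lcm(208, 19) = 3952: x ≡ 2168 (mod 3952).
  Combine with x ≡ 0 (mod 17); new modulus lcm = 67184.
    Write x = 2168 + 3952·t and substitute into x ≡ 0 (mod 17): 3952·t ≡ 0 − 2168 = -2168 (mod 17).
    Reduce coefficients mod 17: 8·t ≡ 8 (mod 17).
    The inverse of 8 mod 17 is 15 (since 8·15 = 120 = 7·17 + 1), so t ≡ 15·8 = 120 ≡ 1 (mod 17).
    Then x = 2168 + 3952·1 = 6120, valid modulo lcm(3952, 17) = 67184: x ≡ 6120 (mod 67184).
Verify against each original: 6120 mod 13 = 10, 6120 mod 16 = 8, 6120 mod 19 = 2, 6120 mod 17 = 0.

x ≡ 6120 (mod 67184).


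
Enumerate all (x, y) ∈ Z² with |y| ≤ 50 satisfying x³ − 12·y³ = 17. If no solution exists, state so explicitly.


The equation is x³ - 12y³ = 17. For fixed y, x³ = 12·y³ + 17, so a solution requires the RHS to be a perfect cube.
Strategy: iterate y from -50 to 50, compute RHS = 12·y³ + 17, and check whether it is a (positive or negative) perfect cube.
Check small values of y:
  y = 0: RHS = 17 is not a perfect cube.
  y = 1: RHS = 29 is not a perfect cube.
  y = -1: RHS = 5 is not a perfect cube.
  y = 2: RHS = 113 is not a perfect cube.
  y = -2: RHS = -79 is not a perfect cube.
  y = 3: RHS = 341 is not a perfect cube.
  y = -3: RHS = -307 is not a perfect cube.
Continuing the search up to |y| = 50 finds no solutions either.
No (x, y) in the scanned range satisfies the equation.

No integer solutions with |y| ≤ 50.


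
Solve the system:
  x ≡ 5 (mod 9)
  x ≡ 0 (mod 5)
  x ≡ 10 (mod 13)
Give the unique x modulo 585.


Moduli 9, 5, 13 are pairwise coprime; by CRT there is a unique solution modulo M = 9 · 5 · 13 = 585.
Solve pairwise, accumulating the modulus:
  Start with x ≡ 5 (mod 9).
  Combine with x ≡ 0 (mod 5): since gcd(9, 5) = 1, we get a unique residue mod 45.
    Write x = 5 + 9·t and substitute into x ≡ 0 (mod 5): 9·t ≡ 0 − 5 = -5 (mod 5).
    Reduce coefficients mod 5: 4·t ≡ 0 (mod 5).
    The inverse of 4 mod 5 is 4 (since 4·4 = 16 = 3·5 + 1), so t ≡ 4·0 = 0 ≡ 0 (mod 5).
    Then x = 5 + 9·0 = 5, valid modulo lcm(9, 5) = 45: x ≡ 5 (mod 45).
  Combine with x ≡ 10 (mod 13): since gcd(45, 13) = 1, we get a unique residue mod 585.
    Write x = 5 + 45·t and substitute into x ≡ 10 (mod 13): 45·t ≡ 10 − 5 = 5 (mod 13).
    Reduce coefficients mod 13: 6·t ≡ 5 (mod 13).
    The inverse of 6 mod 13 is 11 (since 6·11 = 66 = 5·13 + 1), so t ≡ 11·5 = 55 ≡ 3 (mod 13).
    Then x = 5 + 45·3 = 140, valid modulo lcm(45, 13) = 585: x ≡ 140 (mod 585).
Verify: 140 mod 9 = 5 ✓, 140 mod 5 = 0 ✓, 140 mod 13 = 10 ✓.

x ≡ 140 (mod 585).


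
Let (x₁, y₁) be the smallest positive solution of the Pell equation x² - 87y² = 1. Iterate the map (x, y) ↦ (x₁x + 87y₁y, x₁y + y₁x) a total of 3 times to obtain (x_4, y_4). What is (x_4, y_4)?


Step 1: Find the fundamental solution (x₁, y₁) of x² - 87y² = 1.
  Expand √87 as a continued fraction. a₀ = ⌊√87⌋ = 9; iterate m_{k+1} = d_k·a_k − m_k, d_{k+1} = (87 − m_{k+1}²)/d_k, a_{k+1} = ⌊(a₀ + m_{k+1})/d_{k+1}⌋ (starting m₀ = 0, d₀ = 1), with convergents p_k = a_k·p_{k-1} + p_{k-2}, q_k = a_k·q_{k-1} + q_{k-2} (p₋₁ = 1, q₋₁ = 0):
  k = 0: a₀ = 9; p₀/q₀ = 9/1; p₀² − 87·q₀² = 81 − 87 = -6.
  k = 1: m = 9, d = 6, a = ⌊(9 + 9)/6⌋ = 3; p/q = (3·9 + 1)/(3·1 + 0) = 28/3; p² − 87·q² = 784 − 783 = 1.
  The first convergent with p² − 87·q² = 1 gives the fundamental solution (x₁, y₁) = (28, 3).
Step 2: Apply the recurrence (x_{n+1}, y_{n+1}) = (x₁x_n + 87y₁y_n, x₁y_n + y₁x_n) repeatedly.
  From (x_1, y_1) = (28, 3): x_2 = 28·28 + 87·3·3 = 1567; y_2 = 28·3 + 3·28 = 168.
  From (x_2, y_2) = (1567, 168): x_3 = 28·1567 + 87·3·168 = 87724; y_3 = 28·168 + 3·1567 = 9405.
  From (x_3, y_3) = (87724, 9405): x_4 = 28·87724 + 87·3·9405 = 4910977; y_4 = 28·9405 + 3·87724 = 526512.
Step 3: Verify x_4² - 87·y_4² = 24117695094529 - 24117695094528 = 1 (should be 1). ✓

(x_1, y_1) = (28, 3); (x_4, y_4) = (4910977, 526512).


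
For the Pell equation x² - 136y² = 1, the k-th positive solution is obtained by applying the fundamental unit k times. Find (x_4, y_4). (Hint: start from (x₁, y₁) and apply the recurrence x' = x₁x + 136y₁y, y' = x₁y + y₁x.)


Step 1: Find the fundamental solution (x₁, y₁) of x² - 136y² = 1.
  Expand √136 as a continued fraction. a₀ = ⌊√136⌋ = 11; iterate m_{k+1} = d_k·a_k − m_k, d_{k+1} = (136 − m_{k+1}²)/d_k, a_{k+1} = ⌊(a₀ + m_{k+1})/d_{k+1}⌋ (starting m₀ = 0, d₀ = 1), with convergents p_k = a_k·p_{k-1} + p_{k-2}, q_k = a_k·q_{k-1} + q_{k-2} (p₋₁ = 1, q₋₁ = 0):
  k = 0: a₀ = 11; p₀/q₀ = 11/1; p₀² − 136·q₀² = 121 − 136 = -15.
  k = 1: m = 11, d = 15, a = ⌊(11 + 11)/15⌋ = 1; p/q = (1·11 + 1)/(1·1 + 0) = 12/1; p² − 136·q² = 144 − 136 = 8.
  k = 2: m = 4, d = 8, a = ⌊(11 + 4)/8⌋ = 1; p/q = (1·12 + 11)/(1·1 + 1) = 23/2; p² − 136·q² = 529 − 544 = -15.
  k = 3: m = 4, d = 15, a = ⌊(11 + 4)/15⌋ = 1; p/q = (1·23 + 12)/(1·2 + 1) = 35/3; p² − 136·q² = 1225 − 1224 = 1.
  The first convergent with p² − 136·q² = 1 gives the fundamental solution (x₁, y₁) = (35, 3).
Step 2: Apply the recurrence (x_{n+1}, y_{n+1}) = (x₁x_n + 136y₁y_n, x₁y_n + y₁x_n) repeatedly.
  From (x_1, y_1) = (35, 3): x_2 = 35·35 + 136·3·3 = 2449; y_2 = 35·3 + 3·35 = 210.
  From (x_2, y_2) = (2449, 210): x_3 = 35·2449 + 136·3·210 = 171395; y_3 = 35·210 + 3·2449 = 14697.
  From (x_3, y_3) = (171395, 14697): x_4 = 35·171395 + 136·3·14697 = 11995201; y_4 = 35·14697 + 3·171395 = 1028580.
Step 3: Verify x_4² - 136·y_4² = 143884847030401 - 143884847030400 = 1 (should be 1). ✓

(x_1, y_1) = (35, 3); (x_4, y_4) = (11995201, 1028580).


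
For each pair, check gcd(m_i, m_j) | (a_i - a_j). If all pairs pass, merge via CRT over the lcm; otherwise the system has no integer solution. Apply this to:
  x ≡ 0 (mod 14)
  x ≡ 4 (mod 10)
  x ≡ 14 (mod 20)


Moduli 14, 10, 20 are not pairwise coprime, so CRT works modulo lcm(m_i) when all pairwise compatibility conditions hold.
Pairwise compatibility: gcd(m_i, m_j) must divide a_i - a_j for every pair.
Merge one congruence at a time:
  Start: x ≡ 0 (mod 14).
  Combine with x ≡ 4 (mod 10): gcd(14, 10) = 2; 4 - 0 = 4, which IS divisible by 2, so compatible.
    Write x = 0 + 14·t and substitute into x ≡ 4 (mod 10): 14·t ≡ 4 − 0 = 4 (mod 10).
    Divide the congruence (and modulus) by g = 2: 7·t ≡ 2 (mod 5).
    Reduce coefficients mod 5: 2·t ≡ 2 (mod 5).
    The inverse of 2 mod 5 is 3 (since 2·3 = 6 = 1·5 + 1), so t ≡ 3·2 = 6 ≡ 1 (mod 5).
    Then x = 0 + 14·1 = 14, valid modulo lcm(14, 10) = 70: x ≡ 14 (mod 70).
  Combine with x ≡ 14 (mod 20): gcd(70, 20) = 10; 14 - 14 = 0, which IS divisible by 10, so compatible.
    Write x = 14 + 70·t and substitute into x ≡ 14 (mod 20): 70·t ≡ 14 − 14 = 0 (mod 20).
    Divide the congruence (and modulus) by g = 10: 7·t ≡ 0 (mod 2).
    Reduce coefficients mod 2: 1·t ≡ 0 (mod 2).
    So t ≡ 0 (mod 2).
    Then x = 14 + 70·0 = 14, valid modulo lcm(70, 20) = 140: x ≡ 14 (mod 140).
Verify: 14 mod 14 = 0, 14 mod 10 = 4, 14 mod 20 = 14.

x ≡ 14 (mod 140).
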